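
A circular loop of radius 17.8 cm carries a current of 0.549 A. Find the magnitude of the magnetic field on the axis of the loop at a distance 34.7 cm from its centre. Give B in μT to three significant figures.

On the axis of a circular loop, B = μ₀IR² / [2(R²+z²)^(3/2)].
R² + z² = (0.178)² + (0.347)² = 0.1521 m², and (R²+z²)^(3/2) = 5.93×10⁻² m³.
B = (4π×10⁻⁷ × 0.549 × 0.03168) / (2 × 5.93×10⁻²) = 1.84×10⁻⁷ T.

B ≈ 0.184 μT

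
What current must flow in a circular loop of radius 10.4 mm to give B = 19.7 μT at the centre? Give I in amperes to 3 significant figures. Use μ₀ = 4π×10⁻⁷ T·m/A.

I ≈ 0.326 A

At the centre of a circular loop B = μ₀I/(2R), so I = 2RB/μ₀.
With R = 0.0104 m, I = 2 × 0.0104 × 1.97×10⁻⁵ / (4π×10⁻⁷) = 0.326 A.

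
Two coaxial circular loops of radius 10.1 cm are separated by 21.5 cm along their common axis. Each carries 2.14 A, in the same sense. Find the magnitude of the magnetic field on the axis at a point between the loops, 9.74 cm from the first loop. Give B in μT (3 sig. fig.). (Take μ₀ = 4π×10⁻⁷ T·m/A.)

B ≈ 8.65 μT

Each loop contributes B = μ₀IR²/[2(R²+z²)^(3/2)] on the axis, with z measured from that loop.
Loop 1 (z = 0.0974 m): B₁ = 4.97×10⁻⁶ T. Loop 2 (z = 0.1176 m): B₂ = 3.68×10⁻⁶ T.
The fields add: B = B₁ + B₂ = 8.65×10⁻⁶ T.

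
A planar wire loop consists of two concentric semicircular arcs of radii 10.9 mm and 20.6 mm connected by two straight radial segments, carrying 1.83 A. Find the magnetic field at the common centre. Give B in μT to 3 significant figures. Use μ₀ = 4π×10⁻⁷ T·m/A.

The radial connectors point toward the centre, so dl × r̂ = 0 and they contribute nothing.
Each semicircle gives μ₀I/(4R): inner arc 5.27×10⁻⁵ T, outer arc 2.79×10⁻⁵ T.
The two arcs carry current in opposite angular senses, so their fields oppose: B = |5.27×10⁻⁵ − 2.79×10⁻⁵| = 2.48×10⁻⁵ T.

B ≈ 24.8 μT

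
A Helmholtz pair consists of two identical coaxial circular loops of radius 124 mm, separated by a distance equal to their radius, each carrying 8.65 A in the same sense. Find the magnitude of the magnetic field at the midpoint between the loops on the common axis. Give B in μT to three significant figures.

B ≈ 62.7 μT

Each loop contributes B = μ₀IR²/[2(R²+z²)^(3/2)] on the axis, with z measured from that loop.
Loop 1 (z = 0.062 m): B₁ = 3.14×10⁻⁵ T. Loop 2 (z = 0.062 m): B₂ = 3.14×10⁻⁵ T.
The fields add: B = B₁ + B₂ = 6.27×10⁻⁵ T.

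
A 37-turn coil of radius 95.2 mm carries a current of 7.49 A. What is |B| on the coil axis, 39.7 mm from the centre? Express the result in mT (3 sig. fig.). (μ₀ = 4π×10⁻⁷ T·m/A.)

For an N-turn flat coil, B = Nμ₀IR²/[2(R²+z²)^(3/2)] with R = 0.0952 m, z = 0.0397 m.
B = 37 × 3.89×10⁻⁵ T = 1.44×10⁻³ T.

B ≈ 1.44 mT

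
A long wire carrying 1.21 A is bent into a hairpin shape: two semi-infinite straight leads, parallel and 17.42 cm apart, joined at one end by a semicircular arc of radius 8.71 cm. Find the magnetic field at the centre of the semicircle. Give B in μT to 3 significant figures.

The semicircular arc contributes B_arc = μ₀I·π/(4πR) = μ₀I/(4R) = 4.36×10⁻⁶ T.
Each semi-infinite lead is at perpendicular distance R = 0.0871 m from the centre, with the perpendicular foot at its near end, so it contributes μ₀I/(4πR); both point the same way, together 2.78×10⁻⁶ T.
Arc and leads all point the same direction: B = 4.36×10⁻⁶ + 2.78×10⁻⁶ = 7.14×10⁻⁶ T.

B ≈ 7.14 μT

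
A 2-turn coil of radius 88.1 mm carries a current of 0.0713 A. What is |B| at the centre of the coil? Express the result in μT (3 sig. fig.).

For an N-turn flat coil, B = Nμ₀I/(2R) with R = 0.0881 m.
B = 2 × 5.09×10⁻⁷ T = 1.02×10⁻⁶ T.

B ≈ 1.02 μT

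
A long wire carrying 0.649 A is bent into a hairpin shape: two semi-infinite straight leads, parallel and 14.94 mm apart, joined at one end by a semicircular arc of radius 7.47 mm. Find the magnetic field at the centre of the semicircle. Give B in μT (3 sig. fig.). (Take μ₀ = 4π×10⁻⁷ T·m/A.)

B ≈ 44.7 μT

The semicircular arc contributes B_arc = μ₀I·π/(4πR) = μ₀I/(4R) = 2.73×10⁻⁵ T.
Each semi-infinite lead is at perpendicular distance R = 0.00747 m from the centre, with the perpendicular foot at its near end, so it contributes μ₀I/(4πR); both point the same way, together 1.74×10⁻⁵ T.
Arc and leads all point the same direction: B = 2.73×10⁻⁵ + 1.74×10⁻⁵ = 4.47×10⁻⁵ T.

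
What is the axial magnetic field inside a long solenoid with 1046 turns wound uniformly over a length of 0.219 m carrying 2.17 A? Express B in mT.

B ≈ 13.0 mT

Inside a long solenoid, B = μ₀nI with n = 4776 turns/m.
B = 4π×10⁻⁷ × 4776 × 2.17 = 1.30×10⁻² T.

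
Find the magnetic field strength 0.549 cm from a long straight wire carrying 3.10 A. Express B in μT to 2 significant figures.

B ≈ 110 μT

For an infinitely long straight wire, B = μ₀I/(2πd).
B = (4π×10⁻⁷ × 3.10) / (2π × 0.00549) = 1.13×10⁻⁴ T.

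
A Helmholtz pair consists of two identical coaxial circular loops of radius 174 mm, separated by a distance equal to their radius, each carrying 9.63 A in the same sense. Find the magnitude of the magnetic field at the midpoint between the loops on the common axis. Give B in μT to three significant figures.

B ≈ 49.8 μT

Each loop contributes B = μ₀IR²/[2(R²+z²)^(3/2)] on the axis, with z measured from that loop.
Loop 1 (z = 0.087 m): B₁ = 2.49×10⁻⁵ T. Loop 2 (z = 0.087 m): B₂ = 2.49×10⁻⁵ T.
The fields add: B = B₁ + B₂ = 4.98×10⁻⁵ T.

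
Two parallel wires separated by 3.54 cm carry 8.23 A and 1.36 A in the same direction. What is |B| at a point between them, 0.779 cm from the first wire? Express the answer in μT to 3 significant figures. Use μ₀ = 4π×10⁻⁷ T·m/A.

Each long wire gives B = μ₀I/(2πd). Distances are d₁ = 0.00779 m and d₂ = 0.02761 m.
B₁ = 2.11×10⁻⁴ T, B₂ = 9.85×10⁻⁶ T.
Between parallel currents the two contributions point in opposite directions, so they subtract. B = |B₁ − B₂| = |2.11×10⁻⁴ − 9.85×10⁻⁶| = 2.01×10⁻⁴ T.

B ≈ 201 μT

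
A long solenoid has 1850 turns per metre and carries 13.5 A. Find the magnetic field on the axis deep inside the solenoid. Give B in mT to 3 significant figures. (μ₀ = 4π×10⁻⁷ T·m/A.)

Inside a long solenoid, B = μ₀nI with n = 1850 turns/m.
B = 4π×10⁻⁷ × 1850 × 13.5 = 3.14×10⁻² T.

B ≈ 31.4 mT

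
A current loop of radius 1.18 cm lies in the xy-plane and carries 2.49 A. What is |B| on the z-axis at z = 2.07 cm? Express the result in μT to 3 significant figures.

B ≈ 16.1 μT

On the axis of a circular loop, B = μ₀IR² / [2(R²+z²)^(3/2)].
R² + z² = (0.0118)² + (0.0207)² = 0.0005677 m², and (R²+z²)^(3/2) = 1.35×10⁻⁵ m³.
B = (4π×10⁻⁷ × 2.49 × 0.0001392) / (2 × 1.35×10⁻⁵) = 1.61×10⁻⁵ T.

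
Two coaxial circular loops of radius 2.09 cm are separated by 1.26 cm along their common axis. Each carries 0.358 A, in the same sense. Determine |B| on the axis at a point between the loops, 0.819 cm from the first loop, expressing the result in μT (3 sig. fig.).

B ≈ 18.8 μT

Each loop contributes B = μ₀IR²/[2(R²+z²)^(3/2)] on the axis, with z measured from that loop.
Loop 1 (z = 0.00819 m): B₁ = 8.69×10⁻⁶ T. Loop 2 (z = 0.00441 m): B₂ = 1.01×10⁻⁵ T.
The fields add: B = B₁ + B₂ = 1.88×10⁻⁵ T.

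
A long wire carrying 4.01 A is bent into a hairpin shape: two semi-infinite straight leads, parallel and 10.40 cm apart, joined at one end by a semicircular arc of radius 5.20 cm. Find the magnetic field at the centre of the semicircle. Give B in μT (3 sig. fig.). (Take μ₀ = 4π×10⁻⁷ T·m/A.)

B ≈ 39.6 μT

The semicircular arc contributes B_arc = μ₀I·π/(4πR) = μ₀I/(4R) = 2.42×10⁻⁵ T.
Each semi-infinite lead is at perpendicular distance R = 0.052 m from the centre, with the perpendicular foot at its near end, so it contributes μ₀I/(4πR); both point the same way, together 1.54×10⁻⁵ T.
Arc and leads all point the same direction: B = 2.42×10⁻⁵ + 1.54×10⁻⁵ = 3.96×10⁻⁵ T.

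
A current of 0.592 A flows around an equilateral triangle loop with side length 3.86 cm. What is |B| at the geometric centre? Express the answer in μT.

Each side is a finite straight segment at perpendicular distance d = a/(2 tan(π/3)) = 0.01114 m from the centre, with end-angles ±π/3.
One side contributes B₁ = (μ₀I/4πd)·2 sin(π/3) = 9.20×10⁻⁶ T.
All 3 sides add in the same direction: B = 3 × 9.20×10⁻⁶ = 2.76×10⁻⁵ T.

B ≈ 27.6 μT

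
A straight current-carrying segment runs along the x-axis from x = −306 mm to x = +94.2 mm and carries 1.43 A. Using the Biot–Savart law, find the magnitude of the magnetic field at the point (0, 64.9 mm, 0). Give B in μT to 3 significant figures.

For a finite straight segment, B = (μ₀I/4πd)(sinθ₁ + sinθ₂), where θ₁, θ₂ are the angles from the perpendicular to each end.
The perpendicular distance is d = 0.0649 m; the end-offsets along the wire are a = 0.306 m and b = 0.0942 m.
sinθ₁ = 0.306/√(0.306²+0.0649²) = 0.9782; sinθ₂ = 0.0942/√(0.0942²+0.0649²) = 0.8235.
B = (4π×10⁻⁷ × 1.43) / (4π × 0.0649) × (0.9782 + 0.8235) = 3.97×10⁻⁶ T.

B ≈ 3.97 μT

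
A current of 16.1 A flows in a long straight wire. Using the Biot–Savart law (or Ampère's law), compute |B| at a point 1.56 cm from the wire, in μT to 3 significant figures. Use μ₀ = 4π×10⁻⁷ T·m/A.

B ≈ 206 μT

For an infinitely long straight wire, B = μ₀I/(2πd).
B = (4π×10⁻⁷ × 16.1) / (2π × 0.0156) = 2.06×10⁻⁴ T.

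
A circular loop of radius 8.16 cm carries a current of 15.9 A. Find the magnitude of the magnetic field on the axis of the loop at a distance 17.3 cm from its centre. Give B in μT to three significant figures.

On the axis of a circular loop, B = μ₀IR² / [2(R²+z²)^(3/2)].
R² + z² = (0.0816)² + (0.173)² = 0.03659 m², and (R²+z²)^(3/2) = 7.00×10⁻³ m³.
B = (4π×10⁻⁷ × 15.9 × 0.006659) / (2 × 7.00×10⁻³) = 9.51×10⁻⁶ T.

B ≈ 9.51 μT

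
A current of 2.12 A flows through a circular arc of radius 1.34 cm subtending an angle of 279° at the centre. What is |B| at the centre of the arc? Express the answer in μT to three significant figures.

The Biot–Savart field of a circular arc at its centre is B = μ₀Iφ/(4πR), with φ = 4.869 rad.
B = (4π×10⁻⁷ × 2.12 × 4.869) / (4π × 0.0134) = 7.70×10⁻⁵ T.

B ≈ 77.0 μT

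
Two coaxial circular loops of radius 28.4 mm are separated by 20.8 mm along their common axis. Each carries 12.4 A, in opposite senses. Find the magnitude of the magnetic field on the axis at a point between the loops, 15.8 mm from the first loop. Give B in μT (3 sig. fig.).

Each loop contributes B = μ₀IR²/[2(R²+z²)^(3/2)] on the axis, with z measured from that loop.
Loop 1 (z = 0.0158 m): B₁ = 1.83×10⁻⁴ T. Loop 2 (z = 0.005 m): B₂ = 2.62×10⁻⁴ T.
The fields oppose: B = |B₁ − B₂| = 7.90×10⁻⁵ T.

B ≈ 79.0 μT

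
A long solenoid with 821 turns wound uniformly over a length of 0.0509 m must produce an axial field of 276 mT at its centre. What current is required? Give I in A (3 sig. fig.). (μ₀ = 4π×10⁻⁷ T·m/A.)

Inside a long solenoid B = μ₀nI with n = 1.613×10⁴ m⁻¹, so I = B/(μ₀n).
I = 0.276 / (4π×10⁻⁷ × 1.613×10⁴) = 13.6 A.

I ≈ 13.6 A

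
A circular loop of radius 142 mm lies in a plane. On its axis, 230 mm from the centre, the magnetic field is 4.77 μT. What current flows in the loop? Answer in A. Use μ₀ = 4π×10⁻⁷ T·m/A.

On the axis of a loop, B = μ₀IR²/[2(R²+z²)^(3/2)], so I = 2B(R²+z²)^(3/2)/(μ₀R²).
R² + z² = 0.02016 + 0.0529 = 0.07306 m²; raised to 3/2 gives 1.97×10⁻² m³.
I = 2 × 4.77×10⁻⁶ × 1.97×10⁻² / (1.26×10⁻⁶ × 0.02016) = 7.44 A.

I ≈ 7.44 A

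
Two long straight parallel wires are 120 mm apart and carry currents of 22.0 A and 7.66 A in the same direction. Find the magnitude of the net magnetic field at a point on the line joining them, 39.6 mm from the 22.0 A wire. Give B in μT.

B ≈ 92.1 μT

Each long wire gives B = μ₀I/(2πd). Distances are d₁ = 0.0396 m and d₂ = 0.0804 m.
B₁ = 1.11×10⁻⁴ T, B₂ = 1.91×10⁻⁵ T.
Between parallel currents the two contributions point in opposite directions, so they subtract. B = |B₁ − B₂| = |1.11×10⁻⁴ − 1.91×10⁻⁵| = 9.21×10⁻⁵ T.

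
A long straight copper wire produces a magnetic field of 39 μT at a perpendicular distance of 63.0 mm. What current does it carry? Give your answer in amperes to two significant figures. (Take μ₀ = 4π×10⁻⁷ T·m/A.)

For a long straight wire B = μ₀I/(2πd), so I = 2πdB/μ₀.
I = 2π × 0.063 × 3.90×10⁻⁵ / (4π×10⁻⁷) = 12.3 A.

I ≈ 12 A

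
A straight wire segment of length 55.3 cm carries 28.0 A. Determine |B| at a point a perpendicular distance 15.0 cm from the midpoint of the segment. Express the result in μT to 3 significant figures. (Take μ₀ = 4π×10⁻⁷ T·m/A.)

For a finite straight segment, B = (μ₀I/4πd)(sinθ₁ + sinθ₂), where θ₁, θ₂ are the angles from the perpendicular to each end.
The perpendicular from the point meets the wire at its midpoint, so each end is L/2 = 0.2765 m away along the wire.
sinθ₁ = 0.2765/√(0.2765²+0.15²) = 0.8790; sinθ₂ = 0.2765/√(0.2765²+0.15²) = 0.8790.
B = (4π×10⁻⁷ × 28.0) / (4π × 0.15) × (0.8790 + 0.8790) = 3.28×10⁻⁵ T.

B ≈ 32.8 μT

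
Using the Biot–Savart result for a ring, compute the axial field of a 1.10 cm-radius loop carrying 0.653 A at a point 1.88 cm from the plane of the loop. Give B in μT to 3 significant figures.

On the axis of a circular loop, B = μ₀IR² / [2(R²+z²)^(3/2)].
R² + z² = (0.011)² + (0.0188)² = 0.0004744 m², and (R²+z²)^(3/2) = 1.03×10⁻⁵ m³.
B = (4π×10⁻⁷ × 0.653 × 0.000121) / (2 × 1.03×10⁻⁵) = 4.80×10⁻⁶ T.

B ≈ 4.80 μT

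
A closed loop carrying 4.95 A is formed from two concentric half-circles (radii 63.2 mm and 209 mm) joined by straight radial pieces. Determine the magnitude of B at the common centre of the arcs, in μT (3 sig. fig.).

B ≈ 17.2 μT

The radial connectors point toward the centre, so dl × r̂ = 0 and they contribute nothing.
Each semicircle gives μ₀I/(4R): inner arc 2.46×10⁻⁵ T, outer arc 7.44×10⁻⁶ T.
The two arcs carry current in opposite angular senses, so their fields oppose: B = |2.46×10⁻⁵ − 7.44×10⁻⁶| = 1.72×10⁻⁵ T.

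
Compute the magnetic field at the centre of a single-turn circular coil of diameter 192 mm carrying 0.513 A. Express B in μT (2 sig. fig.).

B ≈ 3.4 μT

At the centre of a circular loop the Biot–Savart law gives B = μ₀I/(2R) (so R = 0.096 m).
B = (4π×10⁻⁷ × 0.513) / (2 × 0.096) = 3.36×10⁻⁶ T.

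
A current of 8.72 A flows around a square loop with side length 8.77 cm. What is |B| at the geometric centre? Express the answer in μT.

Each side is a finite straight segment at perpendicular distance d = a/(2 tan(π/4)) = 0.04385 m from the centre, with end-angles ±π/4.
One side contributes B₁ = (μ₀I/4πd)·2 sin(π/4) = 2.81×10⁻⁵ T.
All 4 sides add in the same direction: B = 4 × 2.81×10⁻⁵ = 1.12×10⁻⁴ T.

B ≈ 112 μT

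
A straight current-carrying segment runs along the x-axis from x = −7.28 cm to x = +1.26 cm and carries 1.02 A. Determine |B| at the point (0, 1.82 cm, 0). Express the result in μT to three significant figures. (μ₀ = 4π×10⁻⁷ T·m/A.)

For a finite straight segment, B = (μ₀I/4πd)(sinθ₁ + sinθ₂), where θ₁, θ₂ are the angles from the perpendicular to each end.
The perpendicular distance is d = 0.0182 m; the end-offsets along the wire are a = 0.0728 m and b = 0.0126 m.
sinθ₁ = 0.0728/√(0.0728²+0.0182²) = 0.9701; sinθ₂ = 0.0126/√(0.0126²+0.0182²) = 0.5692.
B = (4π×10⁻⁷ × 1.02) / (4π × 0.0182) × (0.9701 + 0.5692) = 8.63×10⁻⁶ T.

B ≈ 8.63 μT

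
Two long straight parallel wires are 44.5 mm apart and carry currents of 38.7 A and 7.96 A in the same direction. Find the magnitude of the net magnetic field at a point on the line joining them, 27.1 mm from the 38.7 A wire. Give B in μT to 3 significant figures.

B ≈ 194 μT

Each long wire gives B = μ₀I/(2πd). Distances are d₁ = 0.0271 m and d₂ = 0.0174 m.
B₁ = 2.86×10⁻⁴ T, B₂ = 9.15×10⁻⁵ T.
Between parallel currents the two contributions point in opposite directions, so they subtract. B = |B₁ − B₂| = |2.86×10⁻⁴ − 9.15×10⁻⁵| = 1.94×10⁻⁴ T.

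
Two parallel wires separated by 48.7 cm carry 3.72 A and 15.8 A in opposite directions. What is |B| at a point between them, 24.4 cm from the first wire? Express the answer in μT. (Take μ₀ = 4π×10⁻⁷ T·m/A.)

Each long wire gives B = μ₀I/(2πd). Distances are d₁ = 0.244 m and d₂ = 0.243 m.
B₁ = 3.05×10⁻⁶ T, B₂ = 1.30×10⁻⁵ T.
Between antiparallel currents both contributions point the same way, so they add. B = B₁ + B₂ = 3.05×10⁻⁶ + 1.30×10⁻⁵ = 1.61×10⁻⁵ T.

B ≈ 16.1 μT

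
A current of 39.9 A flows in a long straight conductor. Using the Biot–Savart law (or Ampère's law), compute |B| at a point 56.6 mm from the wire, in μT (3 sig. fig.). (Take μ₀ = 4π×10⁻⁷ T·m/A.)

B ≈ 141 μT

For an infinitely long straight wire, B = μ₀I/(2πd).
B = (4π×10⁻⁷ × 39.9) / (2π × 0.0566) = 1.41×10⁻⁴ T.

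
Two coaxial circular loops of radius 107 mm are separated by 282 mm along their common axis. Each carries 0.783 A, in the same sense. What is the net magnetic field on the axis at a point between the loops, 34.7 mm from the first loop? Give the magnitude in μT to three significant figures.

Each loop contributes B = μ₀IR²/[2(R²+z²)^(3/2)] on the axis, with z measured from that loop.
Loop 1 (z = 0.0347 m): B₁ = 3.96×10⁻⁶ T. Loop 2 (z = 0.2473 m): B₂ = 2.88×10⁻⁷ T.
The fields add: B = B₁ + B₂ = 4.25×10⁻⁶ T.

B ≈ 4.25 μT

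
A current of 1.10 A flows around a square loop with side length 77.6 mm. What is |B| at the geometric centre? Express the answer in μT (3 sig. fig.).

B ≈ 16.0 μT

Each side is a finite straight segment at perpendicular distance d = a/(2 tan(π/4)) = 0.0388 m from the centre, with end-angles ±π/4.
One side contributes B₁ = (μ₀I/4πd)·2 sin(π/4) = 4.01×10⁻⁶ T.
All 4 sides add in the same direction: B = 4 × 4.01×10⁻⁶ = 1.60×10⁻⁵ T.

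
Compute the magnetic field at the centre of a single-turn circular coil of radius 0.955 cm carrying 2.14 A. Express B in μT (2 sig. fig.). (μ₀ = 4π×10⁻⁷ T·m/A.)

B ≈ 140 μT

At the centre of a circular loop the Biot–Savart law gives B = μ₀I/(2R).
B = (4π×10⁻⁷ × 2.14) / (2 × 0.00955) = 1.41×10⁻⁴ T.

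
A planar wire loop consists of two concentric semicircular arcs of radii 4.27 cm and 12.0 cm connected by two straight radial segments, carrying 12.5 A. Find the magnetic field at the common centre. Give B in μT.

B ≈ 59.2 μT

The radial connectors point toward the centre, so dl × r̂ = 0 and they contribute nothing.
Each semicircle gives μ₀I/(4R): inner arc 9.20×10⁻⁵ T, outer arc 3.27×10⁻⁵ T.
The two arcs carry current in opposite angular senses, so their fields oppose: B = |9.20×10⁻⁵ − 3.27×10⁻⁵| = 5.92×10⁻⁵ T.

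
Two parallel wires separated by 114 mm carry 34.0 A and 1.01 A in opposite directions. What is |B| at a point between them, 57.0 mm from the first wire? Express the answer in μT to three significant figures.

B ≈ 123 μT

Each long wire gives B = μ₀I/(2πd). Distances are d₁ = 0.057 m and d₂ = 0.057 m.
B₁ = 1.19×10⁻⁴ T, B₂ = 3.54×10⁻⁶ T.
Between antiparallel currents both contributions point the same way, so they add. B = B₁ + B₂ = 1.19×10⁻⁴ + 3.54×10⁻⁶ = 1.23×10⁻⁴ T.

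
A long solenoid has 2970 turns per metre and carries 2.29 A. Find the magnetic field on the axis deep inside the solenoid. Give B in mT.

B ≈ 8.55 mT

Inside a long solenoid, B = μ₀nI with n = 2970 turns/m.
B = 4π×10⁻⁷ × 2970 × 2.29 = 8.55×10⁻³ T.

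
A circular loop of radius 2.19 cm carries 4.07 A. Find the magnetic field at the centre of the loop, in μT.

B ≈ 117 μT

At the centre of a circular loop the Biot–Savart law gives B = μ₀I/(2R).
B = (4π×10⁻⁷ × 4.07) / (2 × 0.0219) = 1.17×10⁻⁴ T.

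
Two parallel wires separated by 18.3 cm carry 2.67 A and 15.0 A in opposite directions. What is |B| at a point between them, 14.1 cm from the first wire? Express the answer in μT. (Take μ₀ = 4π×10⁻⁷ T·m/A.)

B ≈ 75.2 μT

Each long wire gives B = μ₀I/(2πd). Distances are d₁ = 0.141 m and d₂ = 0.042 m.
B₁ = 3.79×10⁻⁶ T, B₂ = 7.14×10⁻⁵ T.
Between antiparallel currents both contributions point the same way, so they add. B = B₁ + B₂ = 3.79×10⁻⁶ + 7.14×10⁻⁵ = 7.52×10⁻⁵ T.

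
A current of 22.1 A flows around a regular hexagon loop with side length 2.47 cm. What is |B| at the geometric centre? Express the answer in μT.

Each side is a finite straight segment at perpendicular distance d = a/(2 tan(π/6)) = 0.02139 m from the centre, with end-angles ±π/6.
One side contributes B₁ = (μ₀I/4πd)·2 sin(π/6) = 1.03×10⁻⁴ T.
All 6 sides add in the same direction: B = 6 × 1.03×10⁻⁴ = 6.20×10⁻⁴ T.

B ≈ 620 μT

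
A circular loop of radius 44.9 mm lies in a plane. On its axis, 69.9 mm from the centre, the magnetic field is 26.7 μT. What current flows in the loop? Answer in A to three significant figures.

I ≈ 12.1 A

On the axis of a loop, B = μ₀IR²/[2(R²+z²)^(3/2)], so I = 2B(R²+z²)^(3/2)/(μ₀R²).
R² + z² = 0.002016 + 0.004886 = 0.006902 m²; raised to 3/2 gives 5.73×10⁻⁴ m³.
I = 2 × 2.67×10⁻⁵ × 5.73×10⁻⁴ / (1.26×10⁻⁶ × 0.002016) = 12.1 A.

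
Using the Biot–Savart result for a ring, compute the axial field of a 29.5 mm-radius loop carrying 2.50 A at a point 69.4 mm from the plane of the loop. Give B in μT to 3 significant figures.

B ≈ 3.19 μT

On the axis of a circular loop, B = μ₀IR² / [2(R²+z²)^(3/2)].
R² + z² = (0.0295)² + (0.0694)² = 0.005687 m², and (R²+z²)^(3/2) = 4.29×10⁻⁴ m³.
B = (4π×10⁻⁷ × 2.50 × 0.0008703) / (2 × 4.29×10⁻⁴) = 3.19×10⁻⁶ T.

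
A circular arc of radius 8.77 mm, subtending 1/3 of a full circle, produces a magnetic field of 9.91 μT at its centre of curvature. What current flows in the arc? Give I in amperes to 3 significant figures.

I ≈ 0.415 A

For a circular arc, B = μ₀Iφ/(4πR) with φ in radians; here φ = 2.094 rad.
So I = 4πRB/(μ₀φ) = 4π × 0.00877 × 9.91×10⁻⁶ / (4π×10⁻⁷ × 2.094) = 0.415 A.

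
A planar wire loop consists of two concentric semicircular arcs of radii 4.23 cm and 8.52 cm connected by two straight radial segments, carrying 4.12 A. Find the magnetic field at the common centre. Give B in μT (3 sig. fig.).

The radial connectors point toward the centre, so dl × r̂ = 0 and they contribute nothing.
Each semicircle gives μ₀I/(4R): inner arc 3.06×10⁻⁵ T, outer arc 1.52×10⁻⁵ T.
The two arcs carry current in opposite angular senses, so their fields oppose: B = |3.06×10⁻⁵ − 1.52×10⁻⁵| = 1.54×10⁻⁵ T.

B ≈ 15.4 μT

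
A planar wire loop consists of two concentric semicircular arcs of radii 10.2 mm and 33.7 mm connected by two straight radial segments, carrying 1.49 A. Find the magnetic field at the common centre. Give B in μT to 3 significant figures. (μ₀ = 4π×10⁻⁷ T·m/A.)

The radial connectors point toward the centre, so dl × r̂ = 0 and they contribute nothing.
Each semicircle gives μ₀I/(4R): inner arc 4.59×10⁻⁵ T, outer arc 1.39×10⁻⁵ T.
The two arcs carry current in opposite angular senses, so their fields oppose: B = |4.59×10⁻⁵ − 1.39×10⁻⁵| = 3.20×10⁻⁵ T.

B ≈ 32.0 μT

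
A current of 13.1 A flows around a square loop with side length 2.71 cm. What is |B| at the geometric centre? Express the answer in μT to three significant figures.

Each side is a finite straight segment at perpendicular distance d = a/(2 tan(π/4)) = 0.01355 m from the centre, with end-angles ±π/4.
One side contributes B₁ = (μ₀I/4πd)·2 sin(π/4) = 1.37×10⁻⁴ T.
All 4 sides add in the same direction: B = 4 × 1.37×10⁻⁴ = 5.47×10⁻⁴ T.

B ≈ 547 μT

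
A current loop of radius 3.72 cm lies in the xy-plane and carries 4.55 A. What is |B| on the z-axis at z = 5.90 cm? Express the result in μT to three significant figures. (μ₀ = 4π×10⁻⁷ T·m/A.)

On the axis of a circular loop, B = μ₀IR² / [2(R²+z²)^(3/2)].
R² + z² = (0.0372)² + (0.059)² = 0.004865 m², and (R²+z²)^(3/2) = 3.39×10⁻⁴ m³.
B = (4π×10⁻⁷ × 4.55 × 0.001384) / (2 × 3.39×10⁻⁴) = 1.17×10⁻⁵ T.

B ≈ 11.7 μT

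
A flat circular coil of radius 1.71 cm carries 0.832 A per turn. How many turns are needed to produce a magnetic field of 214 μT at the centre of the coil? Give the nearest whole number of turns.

For an N-turn coil, B = Nμ₀I/(2R). A single turn gives B₁ = 3.06×10⁻⁵ T with R = 0.0171 m.
N = B/B₁ = 2.14×10⁻⁴ / 3.06×10⁻⁵ = 7.00.

N = 7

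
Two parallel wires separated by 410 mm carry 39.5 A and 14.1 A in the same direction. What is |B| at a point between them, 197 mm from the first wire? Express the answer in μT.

B ≈ 26.9 μT

Each long wire gives B = μ₀I/(2πd). Distances are d₁ = 0.197 m and d₂ = 0.213 m.
B₁ = 4.01×10⁻⁵ T, B₂ = 1.32×10⁻⁵ T.
Between parallel currents the two contributions point in opposite directions, so they subtract. B = |B₁ − B₂| = |4.01×10⁻⁵ − 1.32×10⁻⁵| = 2.69×10⁻⁵ T.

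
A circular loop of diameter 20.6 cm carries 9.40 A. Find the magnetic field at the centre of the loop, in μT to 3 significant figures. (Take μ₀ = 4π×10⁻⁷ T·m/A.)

At the centre of a circular loop the Biot–Savart law gives B = μ₀I/(2R) (so R = 0.103 m).
B = (4π×10⁻⁷ × 9.40) / (2 × 0.103) = 5.73×10⁻⁵ T.

B ≈ 57.3 μT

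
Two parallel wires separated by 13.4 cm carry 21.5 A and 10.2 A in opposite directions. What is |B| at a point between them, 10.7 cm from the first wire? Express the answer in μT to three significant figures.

B ≈ 116 μT

Each long wire gives B = μ₀I/(2πd). Distances are d₁ = 0.107 m and d₂ = 0.027 m.
B₁ = 4.02×10⁻⁵ T, B₂ = 7.56×10⁻⁵ T.
Between antiparallel currents both contributions point the same way, so they add. B = B₁ + B₂ = 4.02×10⁻⁵ + 7.56×10⁻⁵ = 1.16×10⁻⁴ T.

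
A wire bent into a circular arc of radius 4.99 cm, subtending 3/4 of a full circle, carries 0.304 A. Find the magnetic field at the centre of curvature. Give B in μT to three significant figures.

B ≈ 2.87 μT

The Biot–Savart field of a circular arc at its centre is B = μ₀Iφ/(4πR), with φ = 4.712 rad.
B = (4π×10⁻⁷ × 0.304 × 4.712) / (4π × 0.0499) = 2.87×10⁻⁶ T.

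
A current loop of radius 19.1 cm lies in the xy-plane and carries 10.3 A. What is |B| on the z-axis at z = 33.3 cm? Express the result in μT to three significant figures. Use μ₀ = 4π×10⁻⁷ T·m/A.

On the axis of a circular loop, B = μ₀IR² / [2(R²+z²)^(3/2)].
R² + z² = (0.191)² + (0.333)² = 0.1474 m², and (R²+z²)^(3/2) = 5.66×10⁻² m³.
B = (4π×10⁻⁷ × 10.3 × 0.03648) / (2 × 5.66×10⁻²) = 4.17×10⁻⁶ T.

B ≈ 4.17 μT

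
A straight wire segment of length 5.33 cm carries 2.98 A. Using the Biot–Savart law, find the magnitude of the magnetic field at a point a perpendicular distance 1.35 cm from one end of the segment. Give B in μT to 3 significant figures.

For a finite straight segment, B = (μ₀I/4πd)(sinθ₁ + sinθ₂), where θ₁, θ₂ are the angles from the perpendicular to each end.
The perpendicular foot is at one end, so the two end-offsets along the wire are 0 and L = 0.0533 m.
sinθ₁ = 0/√(0²+0.0135²) = 0.0000; sinθ₂ = 0.0533/√(0.0533²+0.0135²) = 0.9694.
B = (4π×10⁻⁷ × 2.98) / (4π × 0.0135) × (0.0000 + 0.9694) = 2.14×10⁻⁵ T.

B ≈ 21.4 μT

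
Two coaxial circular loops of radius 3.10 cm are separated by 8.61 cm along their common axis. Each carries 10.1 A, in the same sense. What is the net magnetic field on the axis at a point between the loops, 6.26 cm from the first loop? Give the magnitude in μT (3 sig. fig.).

Each loop contributes B = μ₀IR²/[2(R²+z²)^(3/2)] on the axis, with z measured from that loop.
Loop 1 (z = 0.0626 m): B₁ = 1.79×10⁻⁵ T. Loop 2 (z = 0.0235 m): B₂ = 1.04×10⁻⁴ T.
The fields add: B = B₁ + B₂ = 1.21×10⁻⁴ T.

B ≈ 121 μT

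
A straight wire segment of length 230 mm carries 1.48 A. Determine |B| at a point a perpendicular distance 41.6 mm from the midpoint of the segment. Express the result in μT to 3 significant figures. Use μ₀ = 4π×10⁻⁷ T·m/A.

For a finite straight segment, B = (μ₀I/4πd)(sinθ₁ + sinθ₂), where θ₁, θ₂ are the angles from the perpendicular to each end.
The perpendicular from the point meets the wire at its midpoint, so each end is L/2 = 0.115 m away along the wire.
sinθ₁ = 0.115/√(0.115²+0.0416²) = 0.9404; sinθ₂ = 0.115/√(0.115²+0.0416²) = 0.9404.
B = (4π×10⁻⁷ × 1.48) / (4π × 0.0416) × (0.9404 + 0.9404) = 6.69×10⁻⁶ T.

B ≈ 6.69 μT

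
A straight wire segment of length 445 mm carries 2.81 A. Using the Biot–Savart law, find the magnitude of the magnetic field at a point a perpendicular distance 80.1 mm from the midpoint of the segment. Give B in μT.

For a finite straight segment, B = (μ₀I/4πd)(sinθ₁ + sinθ₂), where θ₁, θ₂ are the angles from the perpendicular to each end.
The perpendicular from the point meets the wire at its midpoint, so each end is L/2 = 0.2225 m away along the wire.
sinθ₁ = 0.2225/√(0.2225²+0.0801²) = 0.9409; sinθ₂ = 0.2225/√(0.2225²+0.0801²) = 0.9409.
B = (4π×10⁻⁷ × 2.81) / (4π × 0.0801) × (0.9409 + 0.9409) = 6.60×10⁻⁶ T.

B ≈ 6.60 μT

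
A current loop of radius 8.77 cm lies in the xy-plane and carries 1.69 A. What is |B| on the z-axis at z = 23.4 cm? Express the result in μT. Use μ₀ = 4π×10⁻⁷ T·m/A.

B ≈ 0.523 μT

On the axis of a circular loop, B = μ₀IR² / [2(R²+z²)^(3/2)].
R² + z² = (0.0877)² + (0.234)² = 0.06245 m², and (R²+z²)^(3/2) = 1.56×10⁻² m³.
B = (4π×10⁻⁷ × 1.69 × 0.007691) / (2 × 1.56×10⁻²) = 5.23×10⁻⁷ T.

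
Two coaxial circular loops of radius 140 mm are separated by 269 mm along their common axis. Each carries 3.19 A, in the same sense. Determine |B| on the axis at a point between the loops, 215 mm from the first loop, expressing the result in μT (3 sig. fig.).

Each loop contributes B = μ₀IR²/[2(R²+z²)^(3/2)] on the axis, with z measured from that loop.
Loop 1 (z = 0.215 m): B₁ = 2.33×10⁻⁶ T. Loop 2 (z = 0.054 m): B₂ = 1.16×10⁻⁵ T.
The fields add: B = B₁ + B₂ = 1.40×10⁻⁵ T.

B ≈ 14.0 μT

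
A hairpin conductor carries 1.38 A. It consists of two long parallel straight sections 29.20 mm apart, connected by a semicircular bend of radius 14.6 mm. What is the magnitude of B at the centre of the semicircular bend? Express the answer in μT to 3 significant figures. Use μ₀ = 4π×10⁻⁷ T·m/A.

The semicircular arc contributes B_arc = μ₀I·π/(4πR) = μ₀I/(4R) = 2.97×10⁻⁵ T.
Each semi-infinite lead is at perpendicular distance R = 0.0146 m from the centre, with the perpendicular foot at its near end, so it contributes μ₀I/(4πR); both point the same way, together 1.89×10⁻⁵ T.
Arc and leads all point the same direction: B = 2.97×10⁻⁵ + 1.89×10⁻⁵ = 4.86×10⁻⁵ T.

B ≈ 48.6 μT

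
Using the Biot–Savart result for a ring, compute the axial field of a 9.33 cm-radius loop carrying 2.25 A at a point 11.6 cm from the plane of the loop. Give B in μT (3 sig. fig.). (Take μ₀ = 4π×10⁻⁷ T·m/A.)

B ≈ 3.73 μT

On the axis of a circular loop, B = μ₀IR² / [2(R²+z²)^(3/2)].
R² + z² = (0.0933)² + (0.116)² = 0.02216 m², and (R²+z²)^(3/2) = 3.30×10⁻³ m³.
B = (4π×10⁻⁷ × 2.25 × 0.008705) / (2 × 3.30×10⁻³) = 3.73×10⁻⁶ T.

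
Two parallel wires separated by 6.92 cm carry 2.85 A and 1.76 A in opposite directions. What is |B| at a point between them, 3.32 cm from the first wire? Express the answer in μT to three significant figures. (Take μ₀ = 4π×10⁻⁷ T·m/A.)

Each long wire gives B = μ₀I/(2πd). Distances are d₁ = 0.0332 m and d₂ = 0.036 m.
B₁ = 1.72×10⁻⁵ T, B₂ = 9.78×10⁻⁶ T.
Between antiparallel currents both contributions point the same way, so they add. B = B₁ + B₂ = 1.72×10⁻⁵ + 9.78×10⁻⁶ = 2.69×10⁻⁵ T.

B ≈ 26.9 μT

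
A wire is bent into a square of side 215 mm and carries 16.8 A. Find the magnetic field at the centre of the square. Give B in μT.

Each side is a finite straight segment at perpendicular distance d = a/(2 tan(π/4)) = 0.1075 m from the centre, with end-angles ±π/4.
One side contributes B₁ = (μ₀I/4πd)·2 sin(π/4) = 2.21×10⁻⁵ T.
All 4 sides add in the same direction: B = 4 × 2.21×10⁻⁵ = 8.84×10⁻⁵ T.

B ≈ 88.4 μT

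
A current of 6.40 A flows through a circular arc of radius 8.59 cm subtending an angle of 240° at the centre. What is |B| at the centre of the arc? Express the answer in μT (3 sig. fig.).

The Biot–Savart field of a circular arc at its centre is B = μ₀Iφ/(4πR), with φ = 4.189 rad.
B = (4π×10⁻⁷ × 6.40 × 4.189) / (4π × 0.0859) = 3.12×10⁻⁵ T.

B ≈ 31.2 μT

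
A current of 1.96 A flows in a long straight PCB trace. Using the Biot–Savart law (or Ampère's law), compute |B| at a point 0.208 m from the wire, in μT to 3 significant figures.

For an infinitely long straight wire, B = μ₀I/(2πd).
B = (4π×10⁻⁷ × 1.96) / (2π × 0.208) = 1.88×10⁻⁶ T.

B ≈ 1.88 μT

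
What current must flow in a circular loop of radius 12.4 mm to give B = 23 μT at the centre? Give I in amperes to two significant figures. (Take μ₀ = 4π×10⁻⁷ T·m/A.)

I ≈ 0.45 A

At the centre of a circular loop B = μ₀I/(2R), so I = 2RB/μ₀.
With R = 0.0124 m, I = 2 × 0.0124 × 2.30×10⁻⁵ / (4π×10⁻⁷) = 0.454 A.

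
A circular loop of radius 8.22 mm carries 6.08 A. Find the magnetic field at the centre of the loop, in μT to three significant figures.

At the centre of a circular loop the Biot–Savart law gives B = μ₀I/(2R).
B = (4π×10⁻⁷ × 6.08) / (2 × 0.00822) = 4.65×10⁻⁴ T.

B ≈ 465 μT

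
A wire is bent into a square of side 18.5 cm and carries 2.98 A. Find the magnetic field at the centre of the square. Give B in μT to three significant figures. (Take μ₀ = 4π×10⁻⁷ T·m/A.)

B ≈ 18.2 μT

Each side is a finite straight segment at perpendicular distance d = a/(2 tan(π/4)) = 0.0925 m from the centre, with end-angles ±π/4.
One side contributes B₁ = (μ₀I/4πd)·2 sin(π/4) = 4.56×10⁻⁶ T.
All 4 sides add in the same direction: B = 4 × 4.56×10⁻⁶ = 1.82×10⁻⁵ T.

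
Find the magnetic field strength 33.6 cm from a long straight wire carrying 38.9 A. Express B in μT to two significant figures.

For an infinitely long straight wire, B = μ₀I/(2πd).
B = (4π×10⁻⁷ × 38.9) / (2π × 0.336) = 2.32×10⁻⁵ T.

B ≈ 23 μT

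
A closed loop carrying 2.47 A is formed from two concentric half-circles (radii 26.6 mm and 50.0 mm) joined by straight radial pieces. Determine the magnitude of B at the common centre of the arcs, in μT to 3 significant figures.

B ≈ 13.7 μT

The radial connectors point toward the centre, so dl × r̂ = 0 and they contribute nothing.
Each semicircle gives μ₀I/(4R): inner arc 2.92×10⁻⁵ T, outer arc 1.55×10⁻⁵ T.
The two arcs carry current in opposite angular senses, so their fields oppose: B = |2.92×10⁻⁵ − 1.55×10⁻⁵| = 1.37×10⁻⁵ T.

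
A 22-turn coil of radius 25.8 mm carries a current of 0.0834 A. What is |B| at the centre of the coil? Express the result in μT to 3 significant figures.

B ≈ 44.7 μT

For an N-turn flat coil, B = Nμ₀I/(2R) with R = 0.0258 m.
B = 22 × 2.03×10⁻⁶ T = 4.47×10⁻⁵ T.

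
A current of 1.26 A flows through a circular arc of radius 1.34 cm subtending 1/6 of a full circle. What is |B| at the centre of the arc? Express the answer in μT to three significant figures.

B ≈ 9.85 μT

The Biot–Savart field of a circular arc at its centre is B = μ₀Iφ/(4πR), with φ = 1.047 rad.
B = (4π×10⁻⁷ × 1.26 × 1.047) / (4π × 0.0134) = 9.85×10⁻⁶ T.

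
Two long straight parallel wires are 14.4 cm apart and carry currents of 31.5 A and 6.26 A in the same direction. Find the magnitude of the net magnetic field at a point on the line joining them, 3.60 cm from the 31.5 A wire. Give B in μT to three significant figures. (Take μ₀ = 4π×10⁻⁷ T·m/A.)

Each long wire gives B = μ₀I/(2πd). Distances are d₁ = 0.036 m and d₂ = 0.108 m.
B₁ = 1.75×10⁻⁴ T, B₂ = 1.16×10⁻⁵ T.
Between parallel currents the two contributions point in opposite directions, so they subtract. B = |B₁ − B₂| = |1.75×10⁻⁴ − 1.16×10⁻⁵| = 1.63×10⁻⁴ T.

B ≈ 163 μT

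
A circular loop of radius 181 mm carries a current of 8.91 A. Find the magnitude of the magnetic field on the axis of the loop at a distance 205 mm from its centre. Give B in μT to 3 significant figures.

B ≈ 8.97 μT

On the axis of a circular loop, B = μ₀IR² / [2(R²+z²)^(3/2)].
R² + z² = (0.181)² + (0.205)² = 0.07479 m², and (R²+z²)^(3/2) = 2.05×10⁻² m³.
B = (4π×10⁻⁷ × 8.91 × 0.03276) / (2 × 2.05×10⁻²) = 8.97×10⁻⁶ T.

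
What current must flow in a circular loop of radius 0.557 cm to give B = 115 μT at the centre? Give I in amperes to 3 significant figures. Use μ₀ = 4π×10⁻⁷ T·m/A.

I ≈ 1.02 A

At the centre of a circular loop B = μ₀I/(2R), so I = 2RB/μ₀.
With R = 0.00557 m, I = 2 × 0.00557 × 1.15×10⁻⁴ / (4π×10⁻⁷) = 1.02 A.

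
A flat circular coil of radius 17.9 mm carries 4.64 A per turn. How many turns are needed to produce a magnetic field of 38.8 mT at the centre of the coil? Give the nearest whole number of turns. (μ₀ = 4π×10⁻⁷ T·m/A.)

For an N-turn coil, B = Nμ₀I/(2R). A single turn gives B₁ = 1.63×10⁻⁴ T with R = 0.0179 m.
N = B/B₁ = 3.88×10⁻² / 1.63×10⁻⁴ = 238.22.

N = 238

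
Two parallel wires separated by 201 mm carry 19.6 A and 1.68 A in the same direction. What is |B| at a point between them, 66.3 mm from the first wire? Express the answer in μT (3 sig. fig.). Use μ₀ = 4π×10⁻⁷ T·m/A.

Each long wire gives B = μ₀I/(2πd). Distances are d₁ = 0.0663 m and d₂ = 0.1347 m.
B₁ = 5.91×10⁻⁵ T, B₂ = 2.49×10⁻⁶ T.
Between parallel currents the two contributions point in opposite directions, so they subtract. B = |B₁ − B₂| = |5.91×10⁻⁵ − 2.49×10⁻⁶| = 5.66×10⁻⁵ T.

B ≈ 56.6 μT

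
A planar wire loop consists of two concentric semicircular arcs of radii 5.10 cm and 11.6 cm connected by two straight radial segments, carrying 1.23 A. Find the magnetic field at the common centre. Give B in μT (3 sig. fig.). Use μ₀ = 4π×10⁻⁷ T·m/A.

B ≈ 4.25 μT

The radial connectors point toward the centre, so dl × r̂ = 0 and they contribute nothing.
Each semicircle gives μ₀I/(4R): inner arc 7.58×10⁻⁶ T, outer arc 3.33×10⁻⁶ T.
The two arcs carry current in opposite angular senses, so their fields oppose: B = |7.58×10⁻⁶ − 3.33×10⁻⁶| = 4.25×10⁻⁶ T.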